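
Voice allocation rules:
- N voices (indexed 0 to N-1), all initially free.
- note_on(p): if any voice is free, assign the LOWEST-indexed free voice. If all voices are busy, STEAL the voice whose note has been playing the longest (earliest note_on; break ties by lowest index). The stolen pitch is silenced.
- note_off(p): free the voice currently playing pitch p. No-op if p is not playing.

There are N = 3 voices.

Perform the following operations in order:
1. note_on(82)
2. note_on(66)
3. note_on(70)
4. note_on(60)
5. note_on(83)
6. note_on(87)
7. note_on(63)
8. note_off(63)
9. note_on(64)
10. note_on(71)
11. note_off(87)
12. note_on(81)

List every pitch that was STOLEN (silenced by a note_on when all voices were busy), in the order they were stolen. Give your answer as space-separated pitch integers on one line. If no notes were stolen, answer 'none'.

Answer: 82 66 70 60 83

Derivation:
Op 1: note_on(82): voice 0 is free -> assigned | voices=[82 - -]
Op 2: note_on(66): voice 1 is free -> assigned | voices=[82 66 -]
Op 3: note_on(70): voice 2 is free -> assigned | voices=[82 66 70]
Op 4: note_on(60): all voices busy, STEAL voice 0 (pitch 82, oldest) -> assign | voices=[60 66 70]
Op 5: note_on(83): all voices busy, STEAL voice 1 (pitch 66, oldest) -> assign | voices=[60 83 70]
Op 6: note_on(87): all voices busy, STEAL voice 2 (pitch 70, oldest) -> assign | voices=[60 83 87]
Op 7: note_on(63): all voices busy, STEAL voice 0 (pitch 60, oldest) -> assign | voices=[63 83 87]
Op 8: note_off(63): free voice 0 | voices=[- 83 87]
Op 9: note_on(64): voice 0 is free -> assigned | voices=[64 83 87]
Op 10: note_on(71): all voices busy, STEAL voice 1 (pitch 83, oldest) -> assign | voices=[64 71 87]
Op 11: note_off(87): free voice 2 | voices=[64 71 -]
Op 12: note_on(81): voice 2 is free -> assigned | voices=[64 71 81]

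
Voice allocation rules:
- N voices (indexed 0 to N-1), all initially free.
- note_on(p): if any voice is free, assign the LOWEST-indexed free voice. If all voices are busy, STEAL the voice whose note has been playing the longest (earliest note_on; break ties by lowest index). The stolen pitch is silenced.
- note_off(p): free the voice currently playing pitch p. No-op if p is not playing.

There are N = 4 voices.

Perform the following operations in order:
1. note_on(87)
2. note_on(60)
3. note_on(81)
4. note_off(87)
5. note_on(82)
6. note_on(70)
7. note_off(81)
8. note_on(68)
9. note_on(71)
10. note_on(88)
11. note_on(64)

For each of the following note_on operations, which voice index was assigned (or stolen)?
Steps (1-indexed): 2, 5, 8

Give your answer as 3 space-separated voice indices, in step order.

Op 1: note_on(87): voice 0 is free -> assigned | voices=[87 - - -]
Op 2: note_on(60): voice 1 is free -> assigned | voices=[87 60 - -]
Op 3: note_on(81): voice 2 is free -> assigned | voices=[87 60 81 -]
Op 4: note_off(87): free voice 0 | voices=[- 60 81 -]
Op 5: note_on(82): voice 0 is free -> assigned | voices=[82 60 81 -]
Op 6: note_on(70): voice 3 is free -> assigned | voices=[82 60 81 70]
Op 7: note_off(81): free voice 2 | voices=[82 60 - 70]
Op 8: note_on(68): voice 2 is free -> assigned | voices=[82 60 68 70]
Op 9: note_on(71): all voices busy, STEAL voice 1 (pitch 60, oldest) -> assign | voices=[82 71 68 70]
Op 10: note_on(88): all voices busy, STEAL voice 0 (pitch 82, oldest) -> assign | voices=[88 71 68 70]
Op 11: note_on(64): all voices busy, STEAL voice 3 (pitch 70, oldest) -> assign | voices=[88 71 68 64]

Answer: 1 0 2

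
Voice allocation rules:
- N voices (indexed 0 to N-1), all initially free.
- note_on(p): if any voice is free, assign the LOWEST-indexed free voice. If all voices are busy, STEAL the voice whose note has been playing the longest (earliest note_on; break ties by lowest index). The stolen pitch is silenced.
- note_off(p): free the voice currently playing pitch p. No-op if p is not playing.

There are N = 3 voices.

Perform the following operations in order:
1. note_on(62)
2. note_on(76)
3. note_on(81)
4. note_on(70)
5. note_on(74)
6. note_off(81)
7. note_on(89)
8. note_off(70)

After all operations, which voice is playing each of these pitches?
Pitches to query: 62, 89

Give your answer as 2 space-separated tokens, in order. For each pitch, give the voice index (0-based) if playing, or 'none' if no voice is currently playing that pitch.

Answer: none 2

Derivation:
Op 1: note_on(62): voice 0 is free -> assigned | voices=[62 - -]
Op 2: note_on(76): voice 1 is free -> assigned | voices=[62 76 -]
Op 3: note_on(81): voice 2 is free -> assigned | voices=[62 76 81]
Op 4: note_on(70): all voices busy, STEAL voice 0 (pitch 62, oldest) -> assign | voices=[70 76 81]
Op 5: note_on(74): all voices busy, STEAL voice 1 (pitch 76, oldest) -> assign | voices=[70 74 81]
Op 6: note_off(81): free voice 2 | voices=[70 74 -]
Op 7: note_on(89): voice 2 is free -> assigned | voices=[70 74 89]
Op 8: note_off(70): free voice 0 | voices=[- 74 89]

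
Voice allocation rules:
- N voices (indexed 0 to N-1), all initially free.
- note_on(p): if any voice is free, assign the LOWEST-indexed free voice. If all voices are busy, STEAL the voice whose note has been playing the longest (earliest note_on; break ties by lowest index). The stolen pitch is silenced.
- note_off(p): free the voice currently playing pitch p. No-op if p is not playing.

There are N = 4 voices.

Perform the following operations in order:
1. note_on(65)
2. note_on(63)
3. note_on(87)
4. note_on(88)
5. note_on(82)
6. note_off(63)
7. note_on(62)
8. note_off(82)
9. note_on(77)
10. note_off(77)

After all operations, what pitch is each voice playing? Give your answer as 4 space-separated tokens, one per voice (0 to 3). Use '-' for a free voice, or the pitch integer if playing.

Answer: - 62 87 88

Derivation:
Op 1: note_on(65): voice 0 is free -> assigned | voices=[65 - - -]
Op 2: note_on(63): voice 1 is free -> assigned | voices=[65 63 - -]
Op 3: note_on(87): voice 2 is free -> assigned | voices=[65 63 87 -]
Op 4: note_on(88): voice 3 is free -> assigned | voices=[65 63 87 88]
Op 5: note_on(82): all voices busy, STEAL voice 0 (pitch 65, oldest) -> assign | voices=[82 63 87 88]
Op 6: note_off(63): free voice 1 | voices=[82 - 87 88]
Op 7: note_on(62): voice 1 is free -> assigned | voices=[82 62 87 88]
Op 8: note_off(82): free voice 0 | voices=[- 62 87 88]
Op 9: note_on(77): voice 0 is free -> assigned | voices=[77 62 87 88]
Op 10: note_off(77): free voice 0 | voices=[- 62 87 88]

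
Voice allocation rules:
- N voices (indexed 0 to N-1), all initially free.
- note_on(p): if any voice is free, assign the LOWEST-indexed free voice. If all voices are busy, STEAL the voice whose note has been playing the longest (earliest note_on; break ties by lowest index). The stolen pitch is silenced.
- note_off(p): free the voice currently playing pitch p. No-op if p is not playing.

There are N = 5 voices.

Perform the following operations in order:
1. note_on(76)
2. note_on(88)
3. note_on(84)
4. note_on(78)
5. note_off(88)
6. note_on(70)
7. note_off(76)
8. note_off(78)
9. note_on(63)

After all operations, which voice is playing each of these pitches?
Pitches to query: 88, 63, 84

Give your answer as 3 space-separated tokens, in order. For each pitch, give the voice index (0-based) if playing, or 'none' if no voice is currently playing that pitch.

Op 1: note_on(76): voice 0 is free -> assigned | voices=[76 - - - -]
Op 2: note_on(88): voice 1 is free -> assigned | voices=[76 88 - - -]
Op 3: note_on(84): voice 2 is free -> assigned | voices=[76 88 84 - -]
Op 4: note_on(78): voice 3 is free -> assigned | voices=[76 88 84 78 -]
Op 5: note_off(88): free voice 1 | voices=[76 - 84 78 -]
Op 6: note_on(70): voice 1 is free -> assigned | voices=[76 70 84 78 -]
Op 7: note_off(76): free voice 0 | voices=[- 70 84 78 -]
Op 8: note_off(78): free voice 3 | voices=[- 70 84 - -]
Op 9: note_on(63): voice 0 is free -> assigned | voices=[63 70 84 - -]

Answer: none 0 2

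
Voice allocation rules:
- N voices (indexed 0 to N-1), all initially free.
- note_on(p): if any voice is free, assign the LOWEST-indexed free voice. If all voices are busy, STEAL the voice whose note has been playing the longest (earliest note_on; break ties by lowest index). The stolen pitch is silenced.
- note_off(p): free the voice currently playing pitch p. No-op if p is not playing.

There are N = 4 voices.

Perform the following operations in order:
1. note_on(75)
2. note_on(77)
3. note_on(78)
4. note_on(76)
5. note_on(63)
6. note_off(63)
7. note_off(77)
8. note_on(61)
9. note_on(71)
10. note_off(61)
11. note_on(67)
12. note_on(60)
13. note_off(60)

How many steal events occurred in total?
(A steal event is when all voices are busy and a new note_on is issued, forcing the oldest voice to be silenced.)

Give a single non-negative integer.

Answer: 2

Derivation:
Op 1: note_on(75): voice 0 is free -> assigned | voices=[75 - - -]
Op 2: note_on(77): voice 1 is free -> assigned | voices=[75 77 - -]
Op 3: note_on(78): voice 2 is free -> assigned | voices=[75 77 78 -]
Op 4: note_on(76): voice 3 is free -> assigned | voices=[75 77 78 76]
Op 5: note_on(63): all voices busy, STEAL voice 0 (pitch 75, oldest) -> assign | voices=[63 77 78 76]
Op 6: note_off(63): free voice 0 | voices=[- 77 78 76]
Op 7: note_off(77): free voice 1 | voices=[- - 78 76]
Op 8: note_on(61): voice 0 is free -> assigned | voices=[61 - 78 76]
Op 9: note_on(71): voice 1 is free -> assigned | voices=[61 71 78 76]
Op 10: note_off(61): free voice 0 | voices=[- 71 78 76]
Op 11: note_on(67): voice 0 is free -> assigned | voices=[67 71 78 76]
Op 12: note_on(60): all voices busy, STEAL voice 2 (pitch 78, oldest) -> assign | voices=[67 71 60 76]
Op 13: note_off(60): free voice 2 | voices=[67 71 - 76]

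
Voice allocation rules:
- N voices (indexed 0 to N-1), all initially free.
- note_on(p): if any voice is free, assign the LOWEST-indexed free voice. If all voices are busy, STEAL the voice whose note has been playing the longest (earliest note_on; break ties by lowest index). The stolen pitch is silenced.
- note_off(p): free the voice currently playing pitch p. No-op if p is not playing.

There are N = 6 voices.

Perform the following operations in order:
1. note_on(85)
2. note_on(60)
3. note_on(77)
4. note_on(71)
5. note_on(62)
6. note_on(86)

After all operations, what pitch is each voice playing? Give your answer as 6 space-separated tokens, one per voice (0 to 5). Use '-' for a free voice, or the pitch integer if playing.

Op 1: note_on(85): voice 0 is free -> assigned | voices=[85 - - - - -]
Op 2: note_on(60): voice 1 is free -> assigned | voices=[85 60 - - - -]
Op 3: note_on(77): voice 2 is free -> assigned | voices=[85 60 77 - - -]
Op 4: note_on(71): voice 3 is free -> assigned | voices=[85 60 77 71 - -]
Op 5: note_on(62): voice 4 is free -> assigned | voices=[85 60 77 71 62 -]
Op 6: note_on(86): voice 5 is free -> assigned | voices=[85 60 77 71 62 86]

Answer: 85 60 77 71 62 86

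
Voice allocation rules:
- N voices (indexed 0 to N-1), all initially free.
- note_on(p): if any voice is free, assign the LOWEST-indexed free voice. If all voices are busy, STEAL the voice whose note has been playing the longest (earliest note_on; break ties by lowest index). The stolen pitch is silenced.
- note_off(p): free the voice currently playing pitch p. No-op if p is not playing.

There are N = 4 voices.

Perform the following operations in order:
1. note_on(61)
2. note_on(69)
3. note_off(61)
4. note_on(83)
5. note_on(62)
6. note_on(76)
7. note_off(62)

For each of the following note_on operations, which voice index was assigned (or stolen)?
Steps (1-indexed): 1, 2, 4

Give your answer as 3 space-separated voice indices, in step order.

Answer: 0 1 0

Derivation:
Op 1: note_on(61): voice 0 is free -> assigned | voices=[61 - - -]
Op 2: note_on(69): voice 1 is free -> assigned | voices=[61 69 - -]
Op 3: note_off(61): free voice 0 | voices=[- 69 - -]
Op 4: note_on(83): voice 0 is free -> assigned | voices=[83 69 - -]
Op 5: note_on(62): voice 2 is free -> assigned | voices=[83 69 62 -]
Op 6: note_on(76): voice 3 is free -> assigned | voices=[83 69 62 76]
Op 7: note_off(62): free voice 2 | voices=[83 69 - 76]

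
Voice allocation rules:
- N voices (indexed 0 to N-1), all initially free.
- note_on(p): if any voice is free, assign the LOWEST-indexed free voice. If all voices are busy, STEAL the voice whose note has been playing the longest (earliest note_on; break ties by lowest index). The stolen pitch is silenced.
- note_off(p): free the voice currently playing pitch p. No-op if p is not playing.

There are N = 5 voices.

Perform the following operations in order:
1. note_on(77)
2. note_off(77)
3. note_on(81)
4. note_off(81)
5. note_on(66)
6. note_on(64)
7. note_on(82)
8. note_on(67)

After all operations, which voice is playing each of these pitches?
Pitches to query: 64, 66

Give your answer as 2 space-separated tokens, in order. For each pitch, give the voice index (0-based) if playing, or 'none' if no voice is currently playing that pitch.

Answer: 1 0

Derivation:
Op 1: note_on(77): voice 0 is free -> assigned | voices=[77 - - - -]
Op 2: note_off(77): free voice 0 | voices=[- - - - -]
Op 3: note_on(81): voice 0 is free -> assigned | voices=[81 - - - -]
Op 4: note_off(81): free voice 0 | voices=[- - - - -]
Op 5: note_on(66): voice 0 is free -> assigned | voices=[66 - - - -]
Op 6: note_on(64): voice 1 is free -> assigned | voices=[66 64 - - -]
Op 7: note_on(82): voice 2 is free -> assigned | voices=[66 64 82 - -]
Op 8: note_on(67): voice 3 is free -> assigned | voices=[66 64 82 67 -]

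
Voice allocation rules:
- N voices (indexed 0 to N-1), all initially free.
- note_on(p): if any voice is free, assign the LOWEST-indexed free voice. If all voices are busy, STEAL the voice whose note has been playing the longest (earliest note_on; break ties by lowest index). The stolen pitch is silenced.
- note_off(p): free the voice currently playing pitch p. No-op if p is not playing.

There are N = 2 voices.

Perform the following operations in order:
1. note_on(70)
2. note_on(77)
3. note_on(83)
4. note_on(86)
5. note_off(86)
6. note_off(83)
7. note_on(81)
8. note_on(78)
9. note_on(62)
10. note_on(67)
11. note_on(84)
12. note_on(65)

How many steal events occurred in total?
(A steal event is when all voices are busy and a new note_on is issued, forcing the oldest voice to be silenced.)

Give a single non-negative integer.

Op 1: note_on(70): voice 0 is free -> assigned | voices=[70 -]
Op 2: note_on(77): voice 1 is free -> assigned | voices=[70 77]
Op 3: note_on(83): all voices busy, STEAL voice 0 (pitch 70, oldest) -> assign | voices=[83 77]
Op 4: note_on(86): all voices busy, STEAL voice 1 (pitch 77, oldest) -> assign | voices=[83 86]
Op 5: note_off(86): free voice 1 | voices=[83 -]
Op 6: note_off(83): free voice 0 | voices=[- -]
Op 7: note_on(81): voice 0 is free -> assigned | voices=[81 -]
Op 8: note_on(78): voice 1 is free -> assigned | voices=[81 78]
Op 9: note_on(62): all voices busy, STEAL voice 0 (pitch 81, oldest) -> assign | voices=[62 78]
Op 10: note_on(67): all voices busy, STEAL voice 1 (pitch 78, oldest) -> assign | voices=[62 67]
Op 11: note_on(84): all voices busy, STEAL voice 0 (pitch 62, oldest) -> assign | voices=[84 67]
Op 12: note_on(65): all voices busy, STEAL voice 1 (pitch 67, oldest) -> assign | voices=[84 65]

Answer: 6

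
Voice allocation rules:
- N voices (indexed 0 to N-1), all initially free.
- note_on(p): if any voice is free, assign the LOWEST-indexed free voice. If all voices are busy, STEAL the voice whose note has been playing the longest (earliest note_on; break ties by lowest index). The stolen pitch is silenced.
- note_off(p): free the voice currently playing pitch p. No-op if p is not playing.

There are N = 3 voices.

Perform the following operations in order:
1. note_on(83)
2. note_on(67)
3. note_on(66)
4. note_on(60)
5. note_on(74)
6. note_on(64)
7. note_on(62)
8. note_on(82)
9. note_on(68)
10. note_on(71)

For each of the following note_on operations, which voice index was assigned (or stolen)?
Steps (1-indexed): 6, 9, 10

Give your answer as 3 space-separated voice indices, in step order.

Op 1: note_on(83): voice 0 is free -> assigned | voices=[83 - -]
Op 2: note_on(67): voice 1 is free -> assigned | voices=[83 67 -]
Op 3: note_on(66): voice 2 is free -> assigned | voices=[83 67 66]
Op 4: note_on(60): all voices busy, STEAL voice 0 (pitch 83, oldest) -> assign | voices=[60 67 66]
Op 5: note_on(74): all voices busy, STEAL voice 1 (pitch 67, oldest) -> assign | voices=[60 74 66]
Op 6: note_on(64): all voices busy, STEAL voice 2 (pitch 66, oldest) -> assign | voices=[60 74 64]
Op 7: note_on(62): all voices busy, STEAL voice 0 (pitch 60, oldest) -> assign | voices=[62 74 64]
Op 8: note_on(82): all voices busy, STEAL voice 1 (pitch 74, oldest) -> assign | voices=[62 82 64]
Op 9: note_on(68): all voices busy, STEAL voice 2 (pitch 64, oldest) -> assign | voices=[62 82 68]
Op 10: note_on(71): all voices busy, STEAL voice 0 (pitch 62, oldest) -> assign | voices=[71 82 68]

Answer: 2 2 0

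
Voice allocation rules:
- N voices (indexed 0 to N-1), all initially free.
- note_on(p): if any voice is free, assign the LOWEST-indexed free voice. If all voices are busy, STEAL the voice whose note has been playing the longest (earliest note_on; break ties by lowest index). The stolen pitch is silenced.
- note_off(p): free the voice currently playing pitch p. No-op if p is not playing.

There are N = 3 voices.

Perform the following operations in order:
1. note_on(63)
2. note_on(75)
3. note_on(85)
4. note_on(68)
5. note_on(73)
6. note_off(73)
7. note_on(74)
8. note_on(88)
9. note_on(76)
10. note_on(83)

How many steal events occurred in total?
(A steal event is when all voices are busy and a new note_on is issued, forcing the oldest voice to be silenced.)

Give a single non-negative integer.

Op 1: note_on(63): voice 0 is free -> assigned | voices=[63 - -]
Op 2: note_on(75): voice 1 is free -> assigned | voices=[63 75 -]
Op 3: note_on(85): voice 2 is free -> assigned | voices=[63 75 85]
Op 4: note_on(68): all voices busy, STEAL voice 0 (pitch 63, oldest) -> assign | voices=[68 75 85]
Op 5: note_on(73): all voices busy, STEAL voice 1 (pitch 75, oldest) -> assign | voices=[68 73 85]
Op 6: note_off(73): free voice 1 | voices=[68 - 85]
Op 7: note_on(74): voice 1 is free -> assigned | voices=[68 74 85]
Op 8: note_on(88): all voices busy, STEAL voice 2 (pitch 85, oldest) -> assign | voices=[68 74 88]
Op 9: note_on(76): all voices busy, STEAL voice 0 (pitch 68, oldest) -> assign | voices=[76 74 88]
Op 10: note_on(83): all voices busy, STEAL voice 1 (pitch 74, oldest) -> assign | voices=[76 83 88]

Answer: 5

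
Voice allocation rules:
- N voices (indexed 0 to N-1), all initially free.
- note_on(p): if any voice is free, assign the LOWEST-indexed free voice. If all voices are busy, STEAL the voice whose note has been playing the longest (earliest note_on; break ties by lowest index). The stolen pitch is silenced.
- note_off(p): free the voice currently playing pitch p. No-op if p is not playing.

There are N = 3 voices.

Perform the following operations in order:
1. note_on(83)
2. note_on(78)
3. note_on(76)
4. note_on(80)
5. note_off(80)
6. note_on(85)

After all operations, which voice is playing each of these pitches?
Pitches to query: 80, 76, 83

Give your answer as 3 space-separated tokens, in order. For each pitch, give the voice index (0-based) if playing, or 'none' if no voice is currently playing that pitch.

Answer: none 2 none

Derivation:
Op 1: note_on(83): voice 0 is free -> assigned | voices=[83 - -]
Op 2: note_on(78): voice 1 is free -> assigned | voices=[83 78 -]
Op 3: note_on(76): voice 2 is free -> assigned | voices=[83 78 76]
Op 4: note_on(80): all voices busy, STEAL voice 0 (pitch 83, oldest) -> assign | voices=[80 78 76]
Op 5: note_off(80): free voice 0 | voices=[- 78 76]
Op 6: note_on(85): voice 0 is free -> assigned | voices=[85 78 76]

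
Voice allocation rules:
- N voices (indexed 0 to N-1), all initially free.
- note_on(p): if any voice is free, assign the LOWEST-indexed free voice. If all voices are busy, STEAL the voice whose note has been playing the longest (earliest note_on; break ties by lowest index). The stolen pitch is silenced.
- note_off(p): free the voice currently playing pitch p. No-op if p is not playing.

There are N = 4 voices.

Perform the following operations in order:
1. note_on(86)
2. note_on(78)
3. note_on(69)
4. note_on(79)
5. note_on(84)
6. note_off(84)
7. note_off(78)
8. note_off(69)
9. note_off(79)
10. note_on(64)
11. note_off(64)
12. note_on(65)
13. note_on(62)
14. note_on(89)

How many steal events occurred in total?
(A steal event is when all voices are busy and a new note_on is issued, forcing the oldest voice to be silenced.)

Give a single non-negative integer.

Op 1: note_on(86): voice 0 is free -> assigned | voices=[86 - - -]
Op 2: note_on(78): voice 1 is free -> assigned | voices=[86 78 - -]
Op 3: note_on(69): voice 2 is free -> assigned | voices=[86 78 69 -]
Op 4: note_on(79): voice 3 is free -> assigned | voices=[86 78 69 79]
Op 5: note_on(84): all voices busy, STEAL voice 0 (pitch 86, oldest) -> assign | voices=[84 78 69 79]
Op 6: note_off(84): free voice 0 | voices=[- 78 69 79]
Op 7: note_off(78): free voice 1 | voices=[- - 69 79]
Op 8: note_off(69): free voice 2 | voices=[- - - 79]
Op 9: note_off(79): free voice 3 | voices=[- - - -]
Op 10: note_on(64): voice 0 is free -> assigned | voices=[64 - - -]
Op 11: note_off(64): free voice 0 | voices=[- - - -]
Op 12: note_on(65): voice 0 is free -> assigned | voices=[65 - - -]
Op 13: note_on(62): voice 1 is free -> assigned | voices=[65 62 - -]
Op 14: note_on(89): voice 2 is free -> assigned | voices=[65 62 89 -]

Answer: 1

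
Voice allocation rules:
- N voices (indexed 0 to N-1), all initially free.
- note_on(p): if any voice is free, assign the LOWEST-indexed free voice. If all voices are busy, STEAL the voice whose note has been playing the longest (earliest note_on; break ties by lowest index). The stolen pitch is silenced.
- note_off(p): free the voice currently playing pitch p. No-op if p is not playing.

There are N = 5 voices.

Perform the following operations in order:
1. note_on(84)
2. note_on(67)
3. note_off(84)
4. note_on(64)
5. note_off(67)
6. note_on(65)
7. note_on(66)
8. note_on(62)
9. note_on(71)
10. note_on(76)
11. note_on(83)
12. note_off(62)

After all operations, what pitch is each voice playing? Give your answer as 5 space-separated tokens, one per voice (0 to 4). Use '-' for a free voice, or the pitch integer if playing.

Op 1: note_on(84): voice 0 is free -> assigned | voices=[84 - - - -]
Op 2: note_on(67): voice 1 is free -> assigned | voices=[84 67 - - -]
Op 3: note_off(84): free voice 0 | voices=[- 67 - - -]
Op 4: note_on(64): voice 0 is free -> assigned | voices=[64 67 - - -]
Op 5: note_off(67): free voice 1 | voices=[64 - - - -]
Op 6: note_on(65): voice 1 is free -> assigned | voices=[64 65 - - -]
Op 7: note_on(66): voice 2 is free -> assigned | voices=[64 65 66 - -]
Op 8: note_on(62): voice 3 is free -> assigned | voices=[64 65 66 62 -]
Op 9: note_on(71): voice 4 is free -> assigned | voices=[64 65 66 62 71]
Op 10: note_on(76): all voices busy, STEAL voice 0 (pitch 64, oldest) -> assign | voices=[76 65 66 62 71]
Op 11: note_on(83): all voices busy, STEAL voice 1 (pitch 65, oldest) -> assign | voices=[76 83 66 62 71]
Op 12: note_off(62): free voice 3 | voices=[76 83 66 - 71]

Answer: 76 83 66 - 71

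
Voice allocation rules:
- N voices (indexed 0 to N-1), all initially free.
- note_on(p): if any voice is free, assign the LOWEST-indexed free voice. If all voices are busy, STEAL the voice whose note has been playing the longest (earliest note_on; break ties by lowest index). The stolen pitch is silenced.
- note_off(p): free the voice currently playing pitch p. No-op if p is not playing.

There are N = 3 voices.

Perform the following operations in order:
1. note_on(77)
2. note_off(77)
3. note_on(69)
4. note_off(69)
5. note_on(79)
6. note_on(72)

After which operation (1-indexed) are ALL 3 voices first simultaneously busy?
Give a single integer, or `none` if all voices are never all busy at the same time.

Op 1: note_on(77): voice 0 is free -> assigned | voices=[77 - -]
Op 2: note_off(77): free voice 0 | voices=[- - -]
Op 3: note_on(69): voice 0 is free -> assigned | voices=[69 - -]
Op 4: note_off(69): free voice 0 | voices=[- - -]
Op 5: note_on(79): voice 0 is free -> assigned | voices=[79 - -]
Op 6: note_on(72): voice 1 is free -> assigned | voices=[79 72 -]

Answer: none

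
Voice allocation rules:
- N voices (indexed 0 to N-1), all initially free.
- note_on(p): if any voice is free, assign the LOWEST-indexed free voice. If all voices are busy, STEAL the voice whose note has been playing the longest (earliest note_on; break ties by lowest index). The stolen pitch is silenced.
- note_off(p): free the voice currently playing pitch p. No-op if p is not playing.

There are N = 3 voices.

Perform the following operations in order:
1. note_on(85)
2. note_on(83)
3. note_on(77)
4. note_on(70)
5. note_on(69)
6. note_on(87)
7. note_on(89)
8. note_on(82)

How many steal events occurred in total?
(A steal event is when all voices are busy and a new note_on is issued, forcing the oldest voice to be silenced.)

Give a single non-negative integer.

Op 1: note_on(85): voice 0 is free -> assigned | voices=[85 - -]
Op 2: note_on(83): voice 1 is free -> assigned | voices=[85 83 -]
Op 3: note_on(77): voice 2 is free -> assigned | voices=[85 83 77]
Op 4: note_on(70): all voices busy, STEAL voice 0 (pitch 85, oldest) -> assign | voices=[70 83 77]
Op 5: note_on(69): all voices busy, STEAL voice 1 (pitch 83, oldest) -> assign | voices=[70 69 77]
Op 6: note_on(87): all voices busy, STEAL voice 2 (pitch 77, oldest) -> assign | voices=[70 69 87]
Op 7: note_on(89): all voices busy, STEAL voice 0 (pitch 70, oldest) -> assign | voices=[89 69 87]
Op 8: note_on(82): all voices busy, STEAL voice 1 (pitch 69, oldest) -> assign | voices=[89 82 87]

Answer: 5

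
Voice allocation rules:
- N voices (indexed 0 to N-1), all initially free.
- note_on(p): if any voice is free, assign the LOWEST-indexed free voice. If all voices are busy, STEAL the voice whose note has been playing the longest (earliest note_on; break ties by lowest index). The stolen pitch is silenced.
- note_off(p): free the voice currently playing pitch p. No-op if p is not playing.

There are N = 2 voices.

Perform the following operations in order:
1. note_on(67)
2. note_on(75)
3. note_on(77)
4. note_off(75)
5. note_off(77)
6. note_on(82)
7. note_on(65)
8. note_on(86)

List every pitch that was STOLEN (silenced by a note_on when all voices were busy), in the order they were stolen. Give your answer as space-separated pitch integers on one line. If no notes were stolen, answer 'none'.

Op 1: note_on(67): voice 0 is free -> assigned | voices=[67 -]
Op 2: note_on(75): voice 1 is free -> assigned | voices=[67 75]
Op 3: note_on(77): all voices busy, STEAL voice 0 (pitch 67, oldest) -> assign | voices=[77 75]
Op 4: note_off(75): free voice 1 | voices=[77 -]
Op 5: note_off(77): free voice 0 | voices=[- -]
Op 6: note_on(82): voice 0 is free -> assigned | voices=[82 -]
Op 7: note_on(65): voice 1 is free -> assigned | voices=[82 65]
Op 8: note_on(86): all voices busy, STEAL voice 0 (pitch 82, oldest) -> assign | voices=[86 65]

Answer: 67 82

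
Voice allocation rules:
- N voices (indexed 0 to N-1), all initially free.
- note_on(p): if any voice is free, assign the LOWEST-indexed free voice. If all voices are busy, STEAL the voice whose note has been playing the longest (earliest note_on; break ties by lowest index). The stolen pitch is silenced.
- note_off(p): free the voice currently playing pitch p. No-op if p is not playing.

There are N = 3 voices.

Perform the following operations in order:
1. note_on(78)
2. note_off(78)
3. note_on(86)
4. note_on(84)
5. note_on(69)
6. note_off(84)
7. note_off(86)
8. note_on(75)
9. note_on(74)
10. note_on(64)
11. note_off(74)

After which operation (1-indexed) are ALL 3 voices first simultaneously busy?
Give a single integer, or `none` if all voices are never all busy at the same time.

Op 1: note_on(78): voice 0 is free -> assigned | voices=[78 - -]
Op 2: note_off(78): free voice 0 | voices=[- - -]
Op 3: note_on(86): voice 0 is free -> assigned | voices=[86 - -]
Op 4: note_on(84): voice 1 is free -> assigned | voices=[86 84 -]
Op 5: note_on(69): voice 2 is free -> assigned | voices=[86 84 69]
Op 6: note_off(84): free voice 1 | voices=[86 - 69]
Op 7: note_off(86): free voice 0 | voices=[- - 69]
Op 8: note_on(75): voice 0 is free -> assigned | voices=[75 - 69]
Op 9: note_on(74): voice 1 is free -> assigned | voices=[75 74 69]
Op 10: note_on(64): all voices busy, STEAL voice 2 (pitch 69, oldest) -> assign | voices=[75 74 64]
Op 11: note_off(74): free voice 1 | voices=[75 - 64]

Answer: 5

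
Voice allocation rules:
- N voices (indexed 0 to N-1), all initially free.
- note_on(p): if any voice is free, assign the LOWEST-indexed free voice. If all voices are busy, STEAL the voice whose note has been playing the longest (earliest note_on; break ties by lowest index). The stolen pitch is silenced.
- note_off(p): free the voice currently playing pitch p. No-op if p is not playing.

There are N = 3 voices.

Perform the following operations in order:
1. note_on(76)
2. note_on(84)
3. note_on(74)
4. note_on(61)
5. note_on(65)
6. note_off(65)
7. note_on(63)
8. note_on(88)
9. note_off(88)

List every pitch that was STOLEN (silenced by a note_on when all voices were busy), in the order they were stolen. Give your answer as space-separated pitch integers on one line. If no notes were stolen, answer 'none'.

Answer: 76 84 74

Derivation:
Op 1: note_on(76): voice 0 is free -> assigned | voices=[76 - -]
Op 2: note_on(84): voice 1 is free -> assigned | voices=[76 84 -]
Op 3: note_on(74): voice 2 is free -> assigned | voices=[76 84 74]
Op 4: note_on(61): all voices busy, STEAL voice 0 (pitch 76, oldest) -> assign | voices=[61 84 74]
Op 5: note_on(65): all voices busy, STEAL voice 1 (pitch 84, oldest) -> assign | voices=[61 65 74]
Op 6: note_off(65): free voice 1 | voices=[61 - 74]
Op 7: note_on(63): voice 1 is free -> assigned | voices=[61 63 74]
Op 8: note_on(88): all voices busy, STEAL voice 2 (pitch 74, oldest) -> assign | voices=[61 63 88]
Op 9: note_off(88): free voice 2 | voices=[61 63 -]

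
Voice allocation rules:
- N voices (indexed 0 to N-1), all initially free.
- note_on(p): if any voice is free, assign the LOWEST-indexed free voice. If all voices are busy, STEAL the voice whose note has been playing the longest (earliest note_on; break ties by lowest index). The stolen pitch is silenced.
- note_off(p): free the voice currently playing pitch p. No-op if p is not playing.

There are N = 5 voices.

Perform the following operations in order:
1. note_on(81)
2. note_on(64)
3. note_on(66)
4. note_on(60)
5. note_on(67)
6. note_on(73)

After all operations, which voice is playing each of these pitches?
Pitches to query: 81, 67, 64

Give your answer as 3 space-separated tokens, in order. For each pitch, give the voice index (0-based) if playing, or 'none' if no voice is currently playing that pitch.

Answer: none 4 1

Derivation:
Op 1: note_on(81): voice 0 is free -> assigned | voices=[81 - - - -]
Op 2: note_on(64): voice 1 is free -> assigned | voices=[81 64 - - -]
Op 3: note_on(66): voice 2 is free -> assigned | voices=[81 64 66 - -]
Op 4: note_on(60): voice 3 is free -> assigned | voices=[81 64 66 60 -]
Op 5: note_on(67): voice 4 is free -> assigned | voices=[81 64 66 60 67]
Op 6: note_on(73): all voices busy, STEAL voice 0 (pitch 81, oldest) -> assign | voices=[73 64 66 60 67]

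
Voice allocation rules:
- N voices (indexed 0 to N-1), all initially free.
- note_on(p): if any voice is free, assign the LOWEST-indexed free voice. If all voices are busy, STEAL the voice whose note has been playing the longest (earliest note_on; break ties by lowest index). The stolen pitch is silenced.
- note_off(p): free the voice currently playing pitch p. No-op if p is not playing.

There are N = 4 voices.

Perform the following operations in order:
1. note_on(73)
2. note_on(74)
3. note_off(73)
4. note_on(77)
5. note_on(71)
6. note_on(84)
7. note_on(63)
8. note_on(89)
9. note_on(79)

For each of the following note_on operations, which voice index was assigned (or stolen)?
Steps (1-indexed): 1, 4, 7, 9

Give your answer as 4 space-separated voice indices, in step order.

Op 1: note_on(73): voice 0 is free -> assigned | voices=[73 - - -]
Op 2: note_on(74): voice 1 is free -> assigned | voices=[73 74 - -]
Op 3: note_off(73): free voice 0 | voices=[- 74 - -]
Op 4: note_on(77): voice 0 is free -> assigned | voices=[77 74 - -]
Op 5: note_on(71): voice 2 is free -> assigned | voices=[77 74 71 -]
Op 6: note_on(84): voice 3 is free -> assigned | voices=[77 74 71 84]
Op 7: note_on(63): all voices busy, STEAL voice 1 (pitch 74, oldest) -> assign | voices=[77 63 71 84]
Op 8: note_on(89): all voices busy, STEAL voice 0 (pitch 77, oldest) -> assign | voices=[89 63 71 84]
Op 9: note_on(79): all voices busy, STEAL voice 2 (pitch 71, oldest) -> assign | voices=[89 63 79 84]

Answer: 0 0 1 2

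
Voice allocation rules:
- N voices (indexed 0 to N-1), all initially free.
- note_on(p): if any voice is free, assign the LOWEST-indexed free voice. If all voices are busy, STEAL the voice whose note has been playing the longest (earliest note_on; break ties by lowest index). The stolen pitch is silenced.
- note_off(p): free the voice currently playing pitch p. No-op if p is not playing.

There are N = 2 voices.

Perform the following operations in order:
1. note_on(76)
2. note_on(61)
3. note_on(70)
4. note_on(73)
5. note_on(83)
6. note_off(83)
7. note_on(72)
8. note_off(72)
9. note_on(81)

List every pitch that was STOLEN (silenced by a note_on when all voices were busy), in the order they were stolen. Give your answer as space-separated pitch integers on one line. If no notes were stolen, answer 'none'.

Op 1: note_on(76): voice 0 is free -> assigned | voices=[76 -]
Op 2: note_on(61): voice 1 is free -> assigned | voices=[76 61]
Op 3: note_on(70): all voices busy, STEAL voice 0 (pitch 76, oldest) -> assign | voices=[70 61]
Op 4: note_on(73): all voices busy, STEAL voice 1 (pitch 61, oldest) -> assign | voices=[70 73]
Op 5: note_on(83): all voices busy, STEAL voice 0 (pitch 70, oldest) -> assign | voices=[83 73]
Op 6: note_off(83): free voice 0 | voices=[- 73]
Op 7: note_on(72): voice 0 is free -> assigned | voices=[72 73]
Op 8: note_off(72): free voice 0 | voices=[- 73]
Op 9: note_on(81): voice 0 is free -> assigned | voices=[81 73]

Answer: 76 61 70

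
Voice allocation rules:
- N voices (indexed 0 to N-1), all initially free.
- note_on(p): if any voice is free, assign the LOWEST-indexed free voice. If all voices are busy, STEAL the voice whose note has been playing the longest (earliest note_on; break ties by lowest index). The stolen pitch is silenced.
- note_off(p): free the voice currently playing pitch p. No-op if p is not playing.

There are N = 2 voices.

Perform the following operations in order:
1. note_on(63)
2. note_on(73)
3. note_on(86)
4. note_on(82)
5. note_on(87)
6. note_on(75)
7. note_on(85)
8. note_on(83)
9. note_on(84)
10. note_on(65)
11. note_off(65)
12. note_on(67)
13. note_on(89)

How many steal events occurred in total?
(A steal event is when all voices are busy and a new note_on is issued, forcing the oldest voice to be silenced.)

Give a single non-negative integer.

Op 1: note_on(63): voice 0 is free -> assigned | voices=[63 -]
Op 2: note_on(73): voice 1 is free -> assigned | voices=[63 73]
Op 3: note_on(86): all voices busy, STEAL voice 0 (pitch 63, oldest) -> assign | voices=[86 73]
Op 4: note_on(82): all voices busy, STEAL voice 1 (pitch 73, oldest) -> assign | voices=[86 82]
Op 5: note_on(87): all voices busy, STEAL voice 0 (pitch 86, oldest) -> assign | voices=[87 82]
Op 6: note_on(75): all voices busy, STEAL voice 1 (pitch 82, oldest) -> assign | voices=[87 75]
Op 7: note_on(85): all voices busy, STEAL voice 0 (pitch 87, oldest) -> assign | voices=[85 75]
Op 8: note_on(83): all voices busy, STEAL voice 1 (pitch 75, oldest) -> assign | voices=[85 83]
Op 9: note_on(84): all voices busy, STEAL voice 0 (pitch 85, oldest) -> assign | voices=[84 83]
Op 10: note_on(65): all voices busy, STEAL voice 1 (pitch 83, oldest) -> assign | voices=[84 65]
Op 11: note_off(65): free voice 1 | voices=[84 -]
Op 12: note_on(67): voice 1 is free -> assigned | voices=[84 67]
Op 13: note_on(89): all voices busy, STEAL voice 0 (pitch 84, oldest) -> assign | voices=[89 67]

Answer: 9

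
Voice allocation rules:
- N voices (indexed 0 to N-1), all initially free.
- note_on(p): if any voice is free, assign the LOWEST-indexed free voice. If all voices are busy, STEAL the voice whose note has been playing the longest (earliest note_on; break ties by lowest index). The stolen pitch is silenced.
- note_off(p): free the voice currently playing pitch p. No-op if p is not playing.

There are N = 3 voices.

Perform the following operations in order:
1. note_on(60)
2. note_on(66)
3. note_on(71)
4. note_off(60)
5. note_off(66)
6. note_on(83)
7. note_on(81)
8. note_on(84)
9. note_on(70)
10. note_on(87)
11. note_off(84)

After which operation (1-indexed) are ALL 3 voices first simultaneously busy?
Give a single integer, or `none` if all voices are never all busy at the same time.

Answer: 3

Derivation:
Op 1: note_on(60): voice 0 is free -> assigned | voices=[60 - -]
Op 2: note_on(66): voice 1 is free -> assigned | voices=[60 66 -]
Op 3: note_on(71): voice 2 is free -> assigned | voices=[60 66 71]
Op 4: note_off(60): free voice 0 | voices=[- 66 71]
Op 5: note_off(66): free voice 1 | voices=[- - 71]
Op 6: note_on(83): voice 0 is free -> assigned | voices=[83 - 71]
Op 7: note_on(81): voice 1 is free -> assigned | voices=[83 81 71]
Op 8: note_on(84): all voices busy, STEAL voice 2 (pitch 71, oldest) -> assign | voices=[83 81 84]
Op 9: note_on(70): all voices busy, STEAL voice 0 (pitch 83, oldest) -> assign | voices=[70 81 84]
Op 10: note_on(87): all voices busy, STEAL voice 1 (pitch 81, oldest) -> assign | voices=[70 87 84]
Op 11: note_off(84): free voice 2 | voices=[70 87 -]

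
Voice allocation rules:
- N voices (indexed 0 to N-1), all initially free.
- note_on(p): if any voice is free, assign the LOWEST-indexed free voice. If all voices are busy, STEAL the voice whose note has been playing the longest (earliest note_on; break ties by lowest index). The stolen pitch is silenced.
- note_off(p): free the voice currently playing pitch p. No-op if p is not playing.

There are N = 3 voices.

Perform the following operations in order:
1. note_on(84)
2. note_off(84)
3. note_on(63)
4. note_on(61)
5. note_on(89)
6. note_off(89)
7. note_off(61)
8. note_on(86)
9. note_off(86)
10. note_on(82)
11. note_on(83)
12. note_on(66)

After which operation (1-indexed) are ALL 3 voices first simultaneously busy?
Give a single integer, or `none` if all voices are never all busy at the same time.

Answer: 5

Derivation:
Op 1: note_on(84): voice 0 is free -> assigned | voices=[84 - -]
Op 2: note_off(84): free voice 0 | voices=[- - -]
Op 3: note_on(63): voice 0 is free -> assigned | voices=[63 - -]
Op 4: note_on(61): voice 1 is free -> assigned | voices=[63 61 -]
Op 5: note_on(89): voice 2 is free -> assigned | voices=[63 61 89]
Op 6: note_off(89): free voice 2 | voices=[63 61 -]
Op 7: note_off(61): free voice 1 | voices=[63 - -]
Op 8: note_on(86): voice 1 is free -> assigned | voices=[63 86 -]
Op 9: note_off(86): free voice 1 | voices=[63 - -]
Op 10: note_on(82): voice 1 is free -> assigned | voices=[63 82 -]
Op 11: note_on(83): voice 2 is free -> assigned | voices=[63 82 83]
Op 12: note_on(66): all voices busy, STEAL voice 0 (pitch 63, oldest) -> assign | voices=[66 82 83]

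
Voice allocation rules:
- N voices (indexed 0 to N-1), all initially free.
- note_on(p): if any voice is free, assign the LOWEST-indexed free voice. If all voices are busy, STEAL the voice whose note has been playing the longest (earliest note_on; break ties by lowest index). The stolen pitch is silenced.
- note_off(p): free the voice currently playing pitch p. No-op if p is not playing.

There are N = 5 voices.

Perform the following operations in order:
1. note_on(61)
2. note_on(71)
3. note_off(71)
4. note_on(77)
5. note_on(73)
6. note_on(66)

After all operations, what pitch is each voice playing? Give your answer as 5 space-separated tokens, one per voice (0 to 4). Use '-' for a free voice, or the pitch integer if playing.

Answer: 61 77 73 66 -

Derivation:
Op 1: note_on(61): voice 0 is free -> assigned | voices=[61 - - - -]
Op 2: note_on(71): voice 1 is free -> assigned | voices=[61 71 - - -]
Op 3: note_off(71): free voice 1 | voices=[61 - - - -]
Op 4: note_on(77): voice 1 is free -> assigned | voices=[61 77 - - -]
Op 5: note_on(73): voice 2 is free -> assigned | voices=[61 77 73 - -]
Op 6: note_on(66): voice 3 is free -> assigned | voices=[61 77 73 66 -]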